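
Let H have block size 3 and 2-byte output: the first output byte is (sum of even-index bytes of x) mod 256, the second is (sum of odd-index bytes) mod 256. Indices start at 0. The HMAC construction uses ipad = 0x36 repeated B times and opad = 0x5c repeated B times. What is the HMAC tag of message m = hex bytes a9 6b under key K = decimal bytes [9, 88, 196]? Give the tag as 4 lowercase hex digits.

Key decimal bytes [9, 88, 196] = 09 58 c4 is exactly B = 3 bytes: K' = 09 58 c4.
K' ⊕ ipad = 3f 6e f2.  K' ⊕ opad = 55 04 98.
Inner input = (K'⊕ipad) ∥ m = 3f 6e f2 ∥ a9 6b.
Inner hash: even-index sum = 412 mod 256 = 156; odd-index sum = 279 mod 256 = 23 → 9c 17.
Outer input = (K'⊕opad) ∥ inner = 55 04 98 ∥ 9c 17.
Outer hash (tag): even-index sum = 260 mod 256 = 4; odd-index sum = 160 mod 256 = 160 → 04 a0.

04a0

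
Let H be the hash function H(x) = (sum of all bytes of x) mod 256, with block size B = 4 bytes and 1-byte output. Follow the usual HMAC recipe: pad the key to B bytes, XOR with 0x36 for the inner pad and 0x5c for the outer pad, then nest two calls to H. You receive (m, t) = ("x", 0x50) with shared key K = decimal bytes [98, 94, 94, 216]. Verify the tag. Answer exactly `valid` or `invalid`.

Key decimal bytes [98, 94, 94, 216] = 62 5e 5e d8 is exactly B = 4 bytes: K' = 62 5e 5e d8.
K' ⊕ ipad = 54 68 68 ee; K' ⊕ opad = 3e 02 02 84.
Inner hash: sum = 84+104+104+238+120 = 650; mod 256 = 138 → 8a.
Outer hash (recomputed tag): sum = 62+2+2+132+138 = 336; mod 256 = 80 → 50.
Recomputed tag = 50; claimed = 50 → match.

valid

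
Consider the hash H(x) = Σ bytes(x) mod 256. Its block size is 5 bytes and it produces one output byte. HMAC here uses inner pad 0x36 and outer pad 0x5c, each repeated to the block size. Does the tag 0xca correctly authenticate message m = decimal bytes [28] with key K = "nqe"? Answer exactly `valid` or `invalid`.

Key "nqe" = 6e 71 65 is 3 bytes ≤ B = 5; zero-pad to 5 bytes: K' = 6e 71 65 00 00.
K' ⊕ ipad = 58 47 53 36 36; K' ⊕ opad = 32 2d 39 5c 5c.
Inner hash: sum = 88+71+83+54+54+28 = 378; mod 256 = 122 → 7a.
Outer hash (recomputed tag): sum = 50+45+57+92+92+122 = 458; mod 256 = 202 → ca.
Recomputed tag = ca; claimed = ca → match.

valid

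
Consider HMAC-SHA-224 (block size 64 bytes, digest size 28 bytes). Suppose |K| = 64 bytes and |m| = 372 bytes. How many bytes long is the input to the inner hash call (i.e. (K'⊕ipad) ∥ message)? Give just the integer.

Key is 64 ≤ 64 bytes, zero-padded: |K'| = 64.
Inner input = (K'⊕ipad) ∥ m → 64 + 372 = 436 bytes.

436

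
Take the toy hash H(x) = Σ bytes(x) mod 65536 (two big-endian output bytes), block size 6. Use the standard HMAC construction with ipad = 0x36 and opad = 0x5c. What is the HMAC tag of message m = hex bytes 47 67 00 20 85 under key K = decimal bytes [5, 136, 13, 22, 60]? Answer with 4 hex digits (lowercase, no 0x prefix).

Key decimal bytes [5, 136, 13, 22, 60] = 05 88 0d 16 3c is 5 bytes ≤ B = 6; zero-pad to 6 bytes: K' = 05 88 0d 16 3c 00.
K' ⊕ ipad = 33 be 3b 20 0a 36.  K' ⊕ opad = 59 d4 51 4a 60 5c.
Inner input = (K'⊕ipad) ∥ m = 33 be 3b 20 0a 36 ∥ 47 67 00 20 85.
Inner hash: sum = 51+190+59+32+10+54+71+103+0+32+133 = 735 → 02 df.
Outer input = (K'⊕opad) ∥ inner = 59 d4 51 4a 60 5c ∥ 02 df.
Outer hash (tag): sum = 89+212+81+74+96+92+2+223 = 869 → 03 65.

0365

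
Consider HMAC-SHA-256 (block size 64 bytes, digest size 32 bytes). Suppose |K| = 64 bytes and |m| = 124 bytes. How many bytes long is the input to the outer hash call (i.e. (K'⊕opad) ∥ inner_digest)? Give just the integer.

96

Key is 64 ≤ 64 bytes, zero-padded: |K'| = 64.
Outer input = (K'⊕opad) ∥ H(inner) → 64 + 32 = 96 bytes.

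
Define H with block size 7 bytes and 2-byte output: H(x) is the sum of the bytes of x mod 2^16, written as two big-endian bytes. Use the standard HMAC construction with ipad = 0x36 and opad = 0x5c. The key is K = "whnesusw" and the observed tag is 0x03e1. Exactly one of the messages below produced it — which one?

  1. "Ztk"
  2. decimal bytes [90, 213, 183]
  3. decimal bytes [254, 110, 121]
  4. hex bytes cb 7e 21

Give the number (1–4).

Key "whnesusw" = 77 68 6e 65 73 75 73 77 is 8 bytes > B = 7, so hash it first: H(key) = 03 84, then zero-pad to 7 bytes: K' = 03 84 00 00 00 00 00.
K' ⊕ ipad = 35 b2 36 36 36 36 36; K' ⊕ opad = 5f d8 5c 5c 5c 5c 5c.
m1: inner = H(35 b2 36 36 36 36 36 5a 74 6b) = 03 2e; tag = H(5f d8 5c 5c 5c 5c 5c 03 2e) = 0334
m2: inner = H(35 b2 36 36 36 36 36 5a d5 b7) = 03 db; tag = H(5f d8 5c 5c 5c 5c 5c 03 db) = 03e1 ← matches
m3: inner = H(35 b2 36 36 36 36 36 fe 6e 79) = 03 da; tag = H(5f d8 5c 5c 5c 5c 5c 03 da) = 03e0
m4: inner = H(35 b2 36 36 36 36 36 cb 7e 21) = 03 5f; tag = H(5f d8 5c 5c 5c 5c 5c 03 5f) = 0365

2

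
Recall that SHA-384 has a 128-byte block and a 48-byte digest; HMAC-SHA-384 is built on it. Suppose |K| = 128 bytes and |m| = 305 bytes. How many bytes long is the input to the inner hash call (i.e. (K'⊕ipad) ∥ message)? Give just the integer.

Key is 128 ≤ 128 bytes, zero-padded: |K'| = 128.
Inner input = (K'⊕ipad) ∥ m → 128 + 305 = 433 bytes.

433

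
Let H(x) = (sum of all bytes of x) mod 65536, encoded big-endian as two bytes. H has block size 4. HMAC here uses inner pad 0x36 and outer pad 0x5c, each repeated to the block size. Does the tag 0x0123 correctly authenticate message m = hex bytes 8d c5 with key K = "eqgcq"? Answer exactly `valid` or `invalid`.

invalid

Key "eqgcq" = 65 71 67 63 71 is 5 bytes > B = 4, so hash it first: H(key) = 02 11, then zero-pad to 4 bytes: K' = 02 11 00 00.
K' ⊕ ipad = 34 27 36 36; K' ⊕ opad = 5e 4d 5c 5c.
Inner hash: sum = 52+39+54+54+141+197 = 537 → 02 19.
Outer hash (recomputed tag): sum = 94+77+92+92+2+25 = 382 → 01 7e.
Recomputed tag = 017e; claimed = 0123 → mismatch.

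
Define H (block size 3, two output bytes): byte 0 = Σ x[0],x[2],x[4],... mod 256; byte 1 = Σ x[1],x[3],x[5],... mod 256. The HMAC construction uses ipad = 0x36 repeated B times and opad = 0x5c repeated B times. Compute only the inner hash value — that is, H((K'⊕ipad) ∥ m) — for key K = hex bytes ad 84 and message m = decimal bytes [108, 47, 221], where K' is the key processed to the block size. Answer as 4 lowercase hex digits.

Key hex bytes ad 84 is 2 bytes ≤ B = 3; zero-pad to 3 bytes: K' = ad 84 00.
K' ⊕ ipad = 9b b2 36.
Inner input = 9b b2 36 ∥ 6c 2f dd.
Inner hash: even-index sum = 256 mod 256 = 0; odd-index sum = 507 mod 256 = 251 → 00 fb.

00fb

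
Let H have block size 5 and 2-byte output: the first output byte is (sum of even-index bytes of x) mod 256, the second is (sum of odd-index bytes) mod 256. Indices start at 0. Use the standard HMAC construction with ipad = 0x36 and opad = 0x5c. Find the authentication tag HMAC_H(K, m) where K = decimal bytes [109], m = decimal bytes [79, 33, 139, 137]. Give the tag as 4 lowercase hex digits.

Key decimal bytes [109] = 6d is 1 byte ≤ B = 5; zero-pad to 5 bytes: K' = 6d 00 00 00 00.
K' ⊕ ipad = 5b 36 36 36 36.  K' ⊕ opad = 31 5c 5c 5c 5c.
Inner input = (K'⊕ipad) ∥ m = 5b 36 36 36 36 ∥ 4f 21 8b 89.
Inner hash: even-index sum = 369 mod 256 = 113; odd-index sum = 326 mod 256 = 70 → 71 46.
Outer input = (K'⊕opad) ∥ inner = 31 5c 5c 5c 5c ∥ 71 46.
Outer hash (tag): even-index sum = 303 mod 256 = 47; odd-index sum = 297 mod 256 = 41 → 2f 29.

2f29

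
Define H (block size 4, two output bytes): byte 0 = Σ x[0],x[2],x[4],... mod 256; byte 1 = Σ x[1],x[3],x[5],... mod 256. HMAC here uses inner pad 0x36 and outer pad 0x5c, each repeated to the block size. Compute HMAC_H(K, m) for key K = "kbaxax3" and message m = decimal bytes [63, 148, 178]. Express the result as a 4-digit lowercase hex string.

1598

Key "kbaxax3" = 6b 62 61 78 61 78 33 is 7 bytes > B = 4, so hash it first: H(key) = 60 52, then zero-pad to 4 bytes: K' = 60 52 00 00.
K' ⊕ ipad = 56 64 36 36.  K' ⊕ opad = 3c 0e 5c 5c.
Inner input = (K'⊕ipad) ∥ m = 56 64 36 36 ∥ 3f 94 b2.
Inner hash: even-index sum = 381 mod 256 = 125; odd-index sum = 302 mod 256 = 46 → 7d 2e.
Outer input = (K'⊕opad) ∥ inner = 3c 0e 5c 5c ∥ 7d 2e.
Outer hash (tag): even-index sum = 277 mod 256 = 21; odd-index sum = 152 mod 256 = 152 → 15 98.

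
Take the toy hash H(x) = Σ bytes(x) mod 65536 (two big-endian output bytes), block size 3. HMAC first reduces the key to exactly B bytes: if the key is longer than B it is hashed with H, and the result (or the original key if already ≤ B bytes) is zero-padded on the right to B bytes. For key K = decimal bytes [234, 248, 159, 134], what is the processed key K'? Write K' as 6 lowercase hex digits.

030700

|K| = 4 > B = 3, so first hash the key.
H(K): sum = 234+248+159+134 = 775 → 03 07.
Zero-pad H(K) = 03 07 to 3 bytes: K' = 03 07 00.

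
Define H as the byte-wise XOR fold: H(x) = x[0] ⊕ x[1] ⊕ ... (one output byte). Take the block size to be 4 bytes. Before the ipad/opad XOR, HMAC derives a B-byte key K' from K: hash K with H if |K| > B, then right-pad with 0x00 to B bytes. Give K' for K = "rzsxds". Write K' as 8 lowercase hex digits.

|K| = 6 > B = 4, so first hash the key.
H(K): XOR 72⊕7a⊕73⊕78⊕64⊕73 = 14.
Zero-pad H(K) = 14 to 4 bytes: K' = 14 00 00 00.

14000000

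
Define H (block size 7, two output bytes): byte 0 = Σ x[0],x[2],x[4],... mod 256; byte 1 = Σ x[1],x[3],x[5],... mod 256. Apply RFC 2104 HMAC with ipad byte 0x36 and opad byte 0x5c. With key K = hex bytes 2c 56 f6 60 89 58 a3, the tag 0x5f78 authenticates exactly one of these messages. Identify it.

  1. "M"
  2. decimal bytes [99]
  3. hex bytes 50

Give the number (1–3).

Key hex bytes 2c 56 f6 60 89 58 a3 is exactly B = 7 bytes: K' = 2c 56 f6 60 89 58 a3.
K' ⊕ ipad = 1a 60 c0 56 bf 6e 95; K' ⊕ opad = 70 0a aa 3c d5 04 ff.
m1: inner = H(1a 60 c0 56 bf 6e 95 4d) = 2e 71; tag = H(70 0a aa 3c d5 04 ff 2e 71) = 5f78 ← matches
m2: inner = H(1a 60 c0 56 bf 6e 95 63) = 2e 87; tag = H(70 0a aa 3c d5 04 ff 2e 87) = 7578
m3: inner = H(1a 60 c0 56 bf 6e 95 50) = 2e 74; tag = H(70 0a aa 3c d5 04 ff 2e 74) = 6278

1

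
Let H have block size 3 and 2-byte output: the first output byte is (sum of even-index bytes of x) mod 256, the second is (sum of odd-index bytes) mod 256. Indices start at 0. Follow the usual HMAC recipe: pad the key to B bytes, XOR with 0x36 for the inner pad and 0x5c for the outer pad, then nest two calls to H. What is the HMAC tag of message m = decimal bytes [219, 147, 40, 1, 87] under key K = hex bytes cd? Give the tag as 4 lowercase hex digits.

7d21

Key hex bytes cd is 1 byte ≤ B = 3; zero-pad to 3 bytes: K' = cd 00 00.
K' ⊕ ipad = fb 36 36.  K' ⊕ opad = 91 5c 5c.
Inner input = (K'⊕ipad) ∥ m = fb 36 36 ∥ db 93 28 01 57.
Inner hash: even-index sum = 453 mod 256 = 197; odd-index sum = 400 mod 256 = 144 → c5 90.
Outer input = (K'⊕opad) ∥ inner = 91 5c 5c ∥ c5 90.
Outer hash (tag): even-index sum = 381 mod 256 = 125; odd-index sum = 289 mod 256 = 33 → 7d 21.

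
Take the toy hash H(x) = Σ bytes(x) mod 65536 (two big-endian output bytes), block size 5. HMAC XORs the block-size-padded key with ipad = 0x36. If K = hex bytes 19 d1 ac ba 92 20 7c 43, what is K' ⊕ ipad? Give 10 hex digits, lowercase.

35f7363636

Key hex bytes 19 d1 ac ba 92 20 7c 43 is 8 bytes > B = 5, so hash it first: H(key) = 03 c1, then zero-pad to 5 bytes: K' = 03 c1 00 00 00.
XOR each byte with 0x36: 03⊕36=35, c1⊕36=f7, 00⊕36=36, 00⊕36=36, 00⊕36=36.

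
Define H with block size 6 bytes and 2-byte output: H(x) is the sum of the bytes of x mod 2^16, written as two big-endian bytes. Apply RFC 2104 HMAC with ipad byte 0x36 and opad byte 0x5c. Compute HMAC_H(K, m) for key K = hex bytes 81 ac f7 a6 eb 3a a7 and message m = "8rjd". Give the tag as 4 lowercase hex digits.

Key hex bytes 81 ac f7 a6 eb 3a a7 is 7 bytes > B = 6, so hash it first: H(key) = 04 96, then zero-pad to 6 bytes: K' = 04 96 00 00 00 00.
K' ⊕ ipad = 32 a0 36 36 36 36.  K' ⊕ opad = 58 ca 5c 5c 5c 5c.
Inner input = (K'⊕ipad) ∥ m = 32 a0 36 36 36 36 ∥ 38 72 6a 64.
Inner hash: sum = 50+160+54+54+54+54+56+114+106+100 = 802 → 03 22.
Outer input = (K'⊕opad) ∥ inner = 58 ca 5c 5c 5c 5c ∥ 03 22.
Outer hash (tag): sum = 88+202+92+92+92+92+3+34 = 695 → 02 b7.

02b7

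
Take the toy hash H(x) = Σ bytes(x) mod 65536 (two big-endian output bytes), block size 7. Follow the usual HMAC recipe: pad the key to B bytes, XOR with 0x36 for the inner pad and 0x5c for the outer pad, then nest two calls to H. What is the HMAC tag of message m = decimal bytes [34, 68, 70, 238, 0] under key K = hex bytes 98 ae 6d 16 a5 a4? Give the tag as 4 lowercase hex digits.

Key hex bytes 98 ae 6d 16 a5 a4 is 6 bytes ≤ B = 7; zero-pad to 7 bytes: K' = 98 ae 6d 16 a5 a4 00.
K' ⊕ ipad = ae 98 5b 20 93 92 36.  K' ⊕ opad = c4 f2 31 4a f9 f8 5c.
Inner input = (K'⊕ipad) ∥ m = ae 98 5b 20 93 92 36 ∥ 22 44 46 ee 00.
Inner hash: sum = 174+152+91+32+147+146+54+34+68+70+238+0 = 1206 → 04 b6.
Outer input = (K'⊕opad) ∥ inner = c4 f2 31 4a f9 f8 5c ∥ 04 b6.
Outer hash (tag): sum = 196+242+49+74+249+248+92+4+182 = 1336 → 05 38.

0538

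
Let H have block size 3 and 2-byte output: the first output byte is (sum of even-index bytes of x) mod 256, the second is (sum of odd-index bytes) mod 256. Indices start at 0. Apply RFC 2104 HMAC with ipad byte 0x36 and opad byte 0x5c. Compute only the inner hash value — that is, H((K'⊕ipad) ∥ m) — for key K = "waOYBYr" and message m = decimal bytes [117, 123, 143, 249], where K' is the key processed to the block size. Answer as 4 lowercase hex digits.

Key "waOYBYr" = 77 61 4f 59 42 59 72 is 7 bytes > B = 3, so hash it first: H(key) = 7a 13, then zero-pad to 3 bytes: K' = 7a 13 00.
K' ⊕ ipad = 4c 25 36.
Inner input = 4c 25 36 ∥ 75 7b 8f f9.
Inner hash: even-index sum = 502 mod 256 = 246; odd-index sum = 297 mod 256 = 41 → f6 29.

f629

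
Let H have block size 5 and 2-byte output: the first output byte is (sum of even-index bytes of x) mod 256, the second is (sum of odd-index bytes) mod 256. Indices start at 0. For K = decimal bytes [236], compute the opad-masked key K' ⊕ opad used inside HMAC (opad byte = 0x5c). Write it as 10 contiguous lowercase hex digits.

b05c5c5c5c

Key decimal bytes [236] = ec is 1 byte ≤ B = 5; zero-pad to 5 bytes: K' = ec 00 00 00 00.
XOR each byte with 0x5c: ec⊕5c=b0, 00⊕5c=5c, 00⊕5c=5c, 00⊕5c=5c, 00⊕5c=5c.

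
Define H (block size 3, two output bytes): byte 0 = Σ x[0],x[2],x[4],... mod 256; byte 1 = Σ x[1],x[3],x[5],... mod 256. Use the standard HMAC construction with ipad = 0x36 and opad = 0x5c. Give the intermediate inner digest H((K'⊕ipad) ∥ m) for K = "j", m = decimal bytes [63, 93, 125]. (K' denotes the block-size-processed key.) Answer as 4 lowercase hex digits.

Key "j" = 6a is 1 byte ≤ B = 3; zero-pad to 3 bytes: K' = 6a 00 00.
K' ⊕ ipad = 5c 36 36.
Inner input = 5c 36 36 ∥ 3f 5d 7d.
Inner hash: even-index sum = 239 mod 256 = 239; odd-index sum = 242 mod 256 = 242 → ef f2.

eff2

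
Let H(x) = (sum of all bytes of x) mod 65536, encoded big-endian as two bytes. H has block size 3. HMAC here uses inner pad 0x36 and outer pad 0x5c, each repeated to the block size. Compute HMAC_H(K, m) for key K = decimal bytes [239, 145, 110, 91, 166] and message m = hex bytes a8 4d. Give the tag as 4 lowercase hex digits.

01a7

Key decimal bytes [239, 145, 110, 91, 166] = ef 91 6e 5b a6 is 5 bytes > B = 3, so hash it first: H(key) = 02 ef, then zero-pad to 3 bytes: K' = 02 ef 00.
K' ⊕ ipad = 34 d9 36.  K' ⊕ opad = 5e b3 5c.
Inner input = (K'⊕ipad) ∥ m = 34 d9 36 ∥ a8 4d.
Inner hash: sum = 52+217+54+168+77 = 568 → 02 38.
Outer input = (K'⊕opad) ∥ inner = 5e b3 5c ∥ 02 38.
Outer hash (tag): sum = 94+179+92+2+56 = 423 → 01 a7.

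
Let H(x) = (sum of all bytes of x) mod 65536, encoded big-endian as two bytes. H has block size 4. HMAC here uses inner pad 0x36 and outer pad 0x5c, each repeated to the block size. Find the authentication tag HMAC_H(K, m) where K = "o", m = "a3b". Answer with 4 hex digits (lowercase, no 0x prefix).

0239

Key "o" = 6f is 1 byte ≤ B = 4; zero-pad to 4 bytes: K' = 6f 00 00 00.
K' ⊕ ipad = 59 36 36 36.  K' ⊕ opad = 33 5c 5c 5c.
Inner input = (K'⊕ipad) ∥ m = 59 36 36 36 ∥ 61 33 62.
Inner hash: sum = 89+54+54+54+97+51+98 = 497 → 01 f1.
Outer input = (K'⊕opad) ∥ inner = 33 5c 5c 5c ∥ 01 f1.
Outer hash (tag): sum = 51+92+92+92+1+241 = 569 → 02 39.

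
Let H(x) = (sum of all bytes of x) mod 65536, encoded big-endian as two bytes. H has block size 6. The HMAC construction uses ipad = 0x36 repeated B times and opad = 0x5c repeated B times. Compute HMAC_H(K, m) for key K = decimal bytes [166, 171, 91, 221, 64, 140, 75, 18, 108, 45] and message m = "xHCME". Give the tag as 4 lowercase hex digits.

Key decimal bytes [166, 171, 91, 221, 64, 140, 75, 18, 108, 45] = a6 ab 5b dd 40 8c 4b 12 6c 2d is 10 bytes > B = 6, so hash it first: H(key) = 04 4b, then zero-pad to 6 bytes: K' = 04 4b 00 00 00 00.
K' ⊕ ipad = 32 7d 36 36 36 36.  K' ⊕ opad = 58 17 5c 5c 5c 5c.
Inner input = (K'⊕ipad) ∥ m = 32 7d 36 36 36 36 ∥ 78 48 43 4d 45.
Inner hash: sum = 50+125+54+54+54+54+120+72+67+77+69 = 796 → 03 1c.
Outer input = (K'⊕opad) ∥ inner = 58 17 5c 5c 5c 5c ∥ 03 1c.
Outer hash (tag): sum = 88+23+92+92+92+92+3+28 = 510 → 01 fe.

01fe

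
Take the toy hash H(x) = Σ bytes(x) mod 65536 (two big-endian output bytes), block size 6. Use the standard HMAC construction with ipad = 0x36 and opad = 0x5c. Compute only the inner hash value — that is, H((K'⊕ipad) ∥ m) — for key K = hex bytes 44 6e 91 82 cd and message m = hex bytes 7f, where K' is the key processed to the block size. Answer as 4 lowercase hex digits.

Key hex bytes 44 6e 91 82 cd is 5 bytes ≤ B = 6; zero-pad to 6 bytes: K' = 44 6e 91 82 cd 00.
K' ⊕ ipad = 72 58 a7 b4 fb 36.
Inner input = 72 58 a7 b4 fb 36 ∥ 7f.
Inner hash: sum = 114+88+167+180+251+54+127 = 981 → 03 d5.

03d5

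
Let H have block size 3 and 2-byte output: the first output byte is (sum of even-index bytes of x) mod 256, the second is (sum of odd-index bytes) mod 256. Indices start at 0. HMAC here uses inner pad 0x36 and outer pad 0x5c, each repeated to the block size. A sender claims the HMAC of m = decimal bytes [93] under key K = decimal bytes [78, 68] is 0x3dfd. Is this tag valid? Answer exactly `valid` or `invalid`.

invalid

Key decimal bytes [78, 68] = 4e 44 is 2 bytes ≤ B = 3; zero-pad to 3 bytes: K' = 4e 44 00.
K' ⊕ ipad = 78 72 36; K' ⊕ opad = 12 18 5c.
Inner hash: even-index sum = 174 mod 256 = 174; odd-index sum = 207 mod 256 = 207 → ae cf.
Outer hash (recomputed tag): even-index sum = 317 mod 256 = 61; odd-index sum = 198 mod 256 = 198 → 3d c6.
Recomputed tag = 3dc6; claimed = 3dfd → mismatch.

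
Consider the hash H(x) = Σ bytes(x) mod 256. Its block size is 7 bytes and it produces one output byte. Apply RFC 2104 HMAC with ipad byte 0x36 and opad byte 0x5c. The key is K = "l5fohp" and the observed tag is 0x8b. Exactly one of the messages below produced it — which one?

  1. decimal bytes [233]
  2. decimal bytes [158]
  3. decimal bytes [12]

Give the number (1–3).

Key "l5fohp" = 6c 35 66 6f 68 70 is 6 bytes ≤ B = 7; zero-pad to 7 bytes: K' = 6c 35 66 6f 68 70 00.
K' ⊕ ipad = 5a 03 50 59 5e 46 36; K' ⊕ opad = 30 69 3a 33 34 2c 5c.
m1: inner = H(5a 03 50 59 5e 46 36 e9) = c9; tag = H(30 69 3a 33 34 2c 5c c9) = 8b ← matches
m2: inner = H(5a 03 50 59 5e 46 36 9e) = 7e; tag = H(30 69 3a 33 34 2c 5c 7e) = 40
m3: inner = H(5a 03 50 59 5e 46 36 0c) = ec; tag = H(30 69 3a 33 34 2c 5c ec) = ae

1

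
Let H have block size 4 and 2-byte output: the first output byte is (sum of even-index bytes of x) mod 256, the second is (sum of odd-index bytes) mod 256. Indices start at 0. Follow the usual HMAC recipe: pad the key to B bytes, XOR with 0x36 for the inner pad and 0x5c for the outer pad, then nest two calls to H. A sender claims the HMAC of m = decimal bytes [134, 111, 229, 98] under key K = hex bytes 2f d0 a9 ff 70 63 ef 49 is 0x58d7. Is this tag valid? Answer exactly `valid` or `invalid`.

Key hex bytes 2f d0 a9 ff 70 63 ef 49 is 8 bytes > B = 4, so hash it first: H(key) = 37 7b, then zero-pad to 4 bytes: K' = 37 7b 00 00.
K' ⊕ ipad = 01 4d 36 36; K' ⊕ opad = 6b 27 5c 5c.
Inner hash: even-index sum = 418 mod 256 = 162; odd-index sum = 340 mod 256 = 84 → a2 54.
Outer hash (recomputed tag): even-index sum = 361 mod 256 = 105; odd-index sum = 215 mod 256 = 215 → 69 d7.
Recomputed tag = 69d7; claimed = 58d7 → mismatch.

invalid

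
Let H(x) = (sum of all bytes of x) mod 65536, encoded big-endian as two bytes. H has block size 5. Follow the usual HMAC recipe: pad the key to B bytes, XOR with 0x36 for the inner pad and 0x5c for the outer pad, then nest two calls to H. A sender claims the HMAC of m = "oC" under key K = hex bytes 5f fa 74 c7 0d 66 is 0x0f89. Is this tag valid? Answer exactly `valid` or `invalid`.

Key hex bytes 5f fa 74 c7 0d 66 is 6 bytes > B = 5, so hash it first: H(key) = 03 07, then zero-pad to 5 bytes: K' = 03 07 00 00 00.
K' ⊕ ipad = 35 31 36 36 36; K' ⊕ opad = 5f 5b 5c 5c 5c.
Inner hash: sum = 53+49+54+54+54+111+67 = 442 → 01 ba.
Outer hash (recomputed tag): sum = 95+91+92+92+92+1+186 = 649 → 02 89.
Recomputed tag = 0289; claimed = 0f89 → mismatch.

invalid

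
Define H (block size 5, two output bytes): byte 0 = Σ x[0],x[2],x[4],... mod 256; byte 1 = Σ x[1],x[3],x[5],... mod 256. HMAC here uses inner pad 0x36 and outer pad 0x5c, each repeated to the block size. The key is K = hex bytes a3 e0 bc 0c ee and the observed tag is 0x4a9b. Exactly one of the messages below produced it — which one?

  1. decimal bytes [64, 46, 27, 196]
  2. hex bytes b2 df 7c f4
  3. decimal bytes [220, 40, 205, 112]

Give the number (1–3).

3

Key hex bytes a3 e0 bc 0c ee is exactly B = 5 bytes: K' = a3 e0 bc 0c ee.
K' ⊕ ipad = 95 d6 8a 3a d8; K' ⊕ opad = ff bc e0 50 b2.
m1: inner = H(95 d6 8a 3a d8 40 2e 1b c4) = e9 6b; tag = H(ff bc e0 50 b2 e9 6b) = fcf5
m2: inner = H(95 d6 8a 3a d8 b2 df 7c f4) = ca 3e; tag = H(ff bc e0 50 b2 ca 3e) = cfd6
m3: inner = H(95 d6 8a 3a d8 dc 28 cd 70) = 8f b9; tag = H(ff bc e0 50 b2 8f b9) = 4a9b ← matches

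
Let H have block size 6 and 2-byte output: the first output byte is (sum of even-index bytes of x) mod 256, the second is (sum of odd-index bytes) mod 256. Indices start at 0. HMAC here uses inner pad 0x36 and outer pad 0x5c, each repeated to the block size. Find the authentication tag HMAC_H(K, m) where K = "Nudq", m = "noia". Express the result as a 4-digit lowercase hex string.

Key "Nudq" = 4e 75 64 71 is 4 bytes ≤ B = 6; zero-pad to 6 bytes: K' = 4e 75 64 71 00 00.
K' ⊕ ipad = 78 43 52 47 36 36.  K' ⊕ opad = 12 29 38 2d 5c 5c.
Inner input = (K'⊕ipad) ∥ m = 78 43 52 47 36 36 ∥ 6e 6f 69 61.
Inner hash: even-index sum = 471 mod 256 = 215; odd-index sum = 400 mod 256 = 144 → d7 90.
Outer input = (K'⊕opad) ∥ inner = 12 29 38 2d 5c 5c ∥ d7 90.
Outer hash (tag): even-index sum = 381 mod 256 = 125; odd-index sum = 322 mod 256 = 66 → 7d 42.

7d42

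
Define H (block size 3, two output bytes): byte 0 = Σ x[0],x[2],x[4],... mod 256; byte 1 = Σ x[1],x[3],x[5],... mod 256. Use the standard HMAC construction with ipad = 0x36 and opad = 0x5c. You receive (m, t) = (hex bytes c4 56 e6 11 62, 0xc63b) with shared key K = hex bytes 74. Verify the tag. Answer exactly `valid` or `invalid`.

Key hex bytes 74 is 1 byte ≤ B = 3; zero-pad to 3 bytes: K' = 74 00 00.
K' ⊕ ipad = 42 36 36; K' ⊕ opad = 28 5c 5c.
Inner hash: even-index sum = 223 mod 256 = 223; odd-index sum = 578 mod 256 = 66 → df 42.
Outer hash (recomputed tag): even-index sum = 198 mod 256 = 198; odd-index sum = 315 mod 256 = 59 → c6 3b.
Recomputed tag = c63b; claimed = c63b → match.

valid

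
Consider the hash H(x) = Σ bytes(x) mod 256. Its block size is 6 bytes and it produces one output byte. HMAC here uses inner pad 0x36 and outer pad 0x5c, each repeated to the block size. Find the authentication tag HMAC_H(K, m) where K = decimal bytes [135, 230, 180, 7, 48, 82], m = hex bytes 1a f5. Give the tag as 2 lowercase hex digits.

ff

Key decimal bytes [135, 230, 180, 7, 48, 82] = 87 e6 b4 07 30 52 is exactly B = 6 bytes: K' = 87 e6 b4 07 30 52.
K' ⊕ ipad = b1 d0 82 31 06 64.  K' ⊕ opad = db ba e8 5b 6c 0e.
Inner input = (K'⊕ipad) ∥ m = b1 d0 82 31 06 64 ∥ 1a f5.
Inner hash: sum = 177+208+130+49+6+100+26+245 = 941; mod 256 = 173 → ad.
Outer input = (K'⊕opad) ∥ inner = db ba e8 5b 6c 0e ∥ ad.
Outer hash (tag): sum = 219+186+232+91+108+14+173 = 1023; mod 256 = 255 → ff.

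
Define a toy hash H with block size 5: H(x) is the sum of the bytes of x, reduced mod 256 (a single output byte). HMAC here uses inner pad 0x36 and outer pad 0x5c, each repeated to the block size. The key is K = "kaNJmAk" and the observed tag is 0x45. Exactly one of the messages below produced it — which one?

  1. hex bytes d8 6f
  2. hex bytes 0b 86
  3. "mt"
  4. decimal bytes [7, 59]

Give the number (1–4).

2

Key "kaNJmAk" = 6b 61 4e 4a 6d 41 6b is 7 bytes > B = 5, so hash it first: H(key) = 7d, then zero-pad to 5 bytes: K' = 7d 00 00 00 00.
K' ⊕ ipad = 4b 36 36 36 36; K' ⊕ opad = 21 5c 5c 5c 5c.
m1: inner = H(4b 36 36 36 36 d8 6f) = 6a; tag = H(21 5c 5c 5c 5c 6a) = fb
m2: inner = H(4b 36 36 36 36 0b 86) = b4; tag = H(21 5c 5c 5c 5c b4) = 45 ← matches
m3: inner = H(4b 36 36 36 36 6d 74) = 04; tag = H(21 5c 5c 5c 5c 04) = 95
m4: inner = H(4b 36 36 36 36 07 3b) = 65; tag = H(21 5c 5c 5c 5c 65) = f6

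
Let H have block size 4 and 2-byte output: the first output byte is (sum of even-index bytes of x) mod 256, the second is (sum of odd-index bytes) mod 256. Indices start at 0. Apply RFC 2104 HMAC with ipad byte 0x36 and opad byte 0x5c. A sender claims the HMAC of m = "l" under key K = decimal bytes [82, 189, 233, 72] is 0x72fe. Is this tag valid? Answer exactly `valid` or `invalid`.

valid

Key decimal bytes [82, 189, 233, 72] = 52 bd e9 48 is exactly B = 4 bytes: K' = 52 bd e9 48.
K' ⊕ ipad = 64 8b df 7e; K' ⊕ opad = 0e e1 b5 14.
Inner hash: even-index sum = 431 mod 256 = 175; odd-index sum = 265 mod 256 = 9 → af 09.
Outer hash (recomputed tag): even-index sum = 370 mod 256 = 114; odd-index sum = 254 mod 256 = 254 → 72 fe.
Recomputed tag = 72fe; claimed = 72fe → match.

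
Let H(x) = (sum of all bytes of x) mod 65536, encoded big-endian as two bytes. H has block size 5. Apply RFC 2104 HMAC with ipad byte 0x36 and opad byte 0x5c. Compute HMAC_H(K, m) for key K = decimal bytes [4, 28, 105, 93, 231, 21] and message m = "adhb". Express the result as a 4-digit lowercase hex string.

026e

Key decimal bytes [4, 28, 105, 93, 231, 21] = 04 1c 69 5d e7 15 is 6 bytes > B = 5, so hash it first: H(key) = 01 e2, then zero-pad to 5 bytes: K' = 01 e2 00 00 00.
K' ⊕ ipad = 37 d4 36 36 36.  K' ⊕ opad = 5d be 5c 5c 5c.
Inner input = (K'⊕ipad) ∥ m = 37 d4 36 36 36 ∥ 61 64 68 62.
Inner hash: sum = 55+212+54+54+54+97+100+104+98 = 828 → 03 3c.
Outer input = (K'⊕opad) ∥ inner = 5d be 5c 5c 5c ∥ 03 3c.
Outer hash (tag): sum = 93+190+92+92+92+3+60 = 622 → 02 6e.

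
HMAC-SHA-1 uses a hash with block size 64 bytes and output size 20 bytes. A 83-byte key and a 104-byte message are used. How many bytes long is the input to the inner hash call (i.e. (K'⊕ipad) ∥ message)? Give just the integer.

Key is 83 > 64 bytes, so it is hashed to 20 bytes then zero-padded to 64: |K'| = 64.
Inner input = (K'⊕ipad) ∥ m → 64 + 104 = 168 bytes.

168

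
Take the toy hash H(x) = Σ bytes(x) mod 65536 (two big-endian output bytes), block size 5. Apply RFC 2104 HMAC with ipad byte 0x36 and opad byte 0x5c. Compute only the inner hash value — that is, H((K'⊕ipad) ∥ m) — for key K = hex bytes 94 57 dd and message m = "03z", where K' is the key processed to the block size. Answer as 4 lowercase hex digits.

0337

Key hex bytes 94 57 dd is 3 bytes ≤ B = 5; zero-pad to 5 bytes: K' = 94 57 dd 00 00.
K' ⊕ ipad = a2 61 eb 36 36.
Inner input = a2 61 eb 36 36 ∥ 30 33 7a.
Inner hash: sum = 162+97+235+54+54+48+51+122 = 823 → 03 37.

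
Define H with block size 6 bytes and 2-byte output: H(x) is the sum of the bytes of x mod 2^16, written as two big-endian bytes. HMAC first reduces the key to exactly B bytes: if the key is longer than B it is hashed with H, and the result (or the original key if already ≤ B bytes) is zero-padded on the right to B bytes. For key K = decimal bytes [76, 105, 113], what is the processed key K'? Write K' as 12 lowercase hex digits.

Key decimal bytes [76, 105, 113] = 4c 69 71 is 3 bytes ≤ B = 6; zero-pad to 6 bytes: K' = 4c 69 71 00 00 00.

4c6971000000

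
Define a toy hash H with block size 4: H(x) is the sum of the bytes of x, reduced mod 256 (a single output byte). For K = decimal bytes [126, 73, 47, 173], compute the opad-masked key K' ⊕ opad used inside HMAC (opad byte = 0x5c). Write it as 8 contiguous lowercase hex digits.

221573f1

Key decimal bytes [126, 73, 47, 173] = 7e 49 2f ad is exactly B = 4 bytes: K' = 7e 49 2f ad.
XOR each byte with 0x5c: 7e⊕5c=22, 49⊕5c=15, 2f⊕5c=73, ad⊕5c=f1.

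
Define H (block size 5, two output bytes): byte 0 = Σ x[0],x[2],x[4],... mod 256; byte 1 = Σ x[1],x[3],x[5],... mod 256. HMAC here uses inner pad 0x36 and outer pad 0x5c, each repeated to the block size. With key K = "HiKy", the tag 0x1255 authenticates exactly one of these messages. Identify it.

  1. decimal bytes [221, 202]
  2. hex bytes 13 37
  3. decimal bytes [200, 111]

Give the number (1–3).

Key "HiKy" = 48 69 4b 79 is 4 bytes ≤ B = 5; zero-pad to 5 bytes: K' = 48 69 4b 79 00.
K' ⊕ ipad = 7e 5f 7d 4f 36; K' ⊕ opad = 14 35 17 25 5c.
m1: inner = H(7e 5f 7d 4f 36 dd ca) = fb 8b; tag = H(14 35 17 25 5c fb 8b) = 1255 ← matches
m2: inner = H(7e 5f 7d 4f 36 13 37) = 68 c1; tag = H(14 35 17 25 5c 68 c1) = 48c2
m3: inner = H(7e 5f 7d 4f 36 c8 6f) = a0 76; tag = H(14 35 17 25 5c a0 76) = fdfa

1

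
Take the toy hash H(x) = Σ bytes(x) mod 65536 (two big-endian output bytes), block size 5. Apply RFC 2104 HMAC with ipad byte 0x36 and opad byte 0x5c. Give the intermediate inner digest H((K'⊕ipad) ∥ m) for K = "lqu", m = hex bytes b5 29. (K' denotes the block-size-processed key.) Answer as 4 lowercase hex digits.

022e

Key "lqu" = 6c 71 75 is 3 bytes ≤ B = 5; zero-pad to 5 bytes: K' = 6c 71 75 00 00.
K' ⊕ ipad = 5a 47 43 36 36.
Inner input = 5a 47 43 36 36 ∥ b5 29.
Inner hash: sum = 90+71+67+54+54+181+41 = 558 → 02 2e.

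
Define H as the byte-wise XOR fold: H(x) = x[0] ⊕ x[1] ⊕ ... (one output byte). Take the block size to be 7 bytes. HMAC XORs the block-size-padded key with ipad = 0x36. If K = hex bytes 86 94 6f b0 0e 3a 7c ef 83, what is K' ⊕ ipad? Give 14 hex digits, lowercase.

df363636363636

Key hex bytes 86 94 6f b0 0e 3a 7c ef 83 is 9 bytes > B = 7, so hash it first: H(key) = e9, then zero-pad to 7 bytes: K' = e9 00 00 00 00 00 00.
XOR each byte with 0x36: e9⊕36=df, 00⊕36=36, 00⊕36=36, 00⊕36=36, 00⊕36=36, 00⊕36=36, 00⊕36=36.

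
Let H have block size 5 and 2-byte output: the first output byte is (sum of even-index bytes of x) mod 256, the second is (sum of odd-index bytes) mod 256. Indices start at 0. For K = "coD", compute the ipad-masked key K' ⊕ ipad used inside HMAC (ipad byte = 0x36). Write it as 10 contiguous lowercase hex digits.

Key "coD" = 63 6f 44 is 3 bytes ≤ B = 5; zero-pad to 5 bytes: K' = 63 6f 44 00 00.
XOR each byte with 0x36: 63⊕36=55, 6f⊕36=59, 44⊕36=72, 00⊕36=36, 00⊕36=36.

5559723636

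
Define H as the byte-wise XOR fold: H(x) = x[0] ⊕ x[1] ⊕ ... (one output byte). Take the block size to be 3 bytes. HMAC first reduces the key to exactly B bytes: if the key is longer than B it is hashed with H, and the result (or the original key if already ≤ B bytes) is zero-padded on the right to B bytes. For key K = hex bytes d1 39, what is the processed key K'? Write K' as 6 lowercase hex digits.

Key hex bytes d1 39 is 2 bytes ≤ B = 3; zero-pad to 3 bytes: K' = d1 39 00.

d13900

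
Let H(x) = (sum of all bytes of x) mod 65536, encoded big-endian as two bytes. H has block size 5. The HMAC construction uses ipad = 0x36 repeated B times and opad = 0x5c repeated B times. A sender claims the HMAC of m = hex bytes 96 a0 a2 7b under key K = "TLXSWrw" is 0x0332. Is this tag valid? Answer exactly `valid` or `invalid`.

Key "TLXSWrw" = 54 4c 58 53 57 72 77 is 7 bytes > B = 5, so hash it first: H(key) = 02 8b, then zero-pad to 5 bytes: K' = 02 8b 00 00 00.
K' ⊕ ipad = 34 bd 36 36 36; K' ⊕ opad = 5e d7 5c 5c 5c.
Inner hash: sum = 52+189+54+54+54+150+160+162+123 = 998 → 03 e6.
Outer hash (recomputed tag): sum = 94+215+92+92+92+3+230 = 818 → 03 32.
Recomputed tag = 0332; claimed = 0332 → match.

valid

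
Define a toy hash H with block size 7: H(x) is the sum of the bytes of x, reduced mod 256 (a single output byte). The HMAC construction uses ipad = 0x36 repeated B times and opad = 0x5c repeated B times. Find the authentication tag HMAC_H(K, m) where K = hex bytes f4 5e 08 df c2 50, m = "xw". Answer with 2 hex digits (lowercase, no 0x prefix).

57

Key hex bytes f4 5e 08 df c2 50 is 6 bytes ≤ B = 7; zero-pad to 7 bytes: K' = f4 5e 08 df c2 50 00.
K' ⊕ ipad = c2 68 3e e9 f4 66 36.  K' ⊕ opad = a8 02 54 83 9e 0c 5c.
Inner input = (K'⊕ipad) ∥ m = c2 68 3e e9 f4 66 36 ∥ 78 77.
Inner hash: sum = 194+104+62+233+244+102+54+120+119 = 1232; mod 256 = 208 → d0.
Outer input = (K'⊕opad) ∥ inner = a8 02 54 83 9e 0c 5c ∥ d0.
Outer hash (tag): sum = 168+2+84+131+158+12+92+208 = 855; mod 256 = 87 → 57.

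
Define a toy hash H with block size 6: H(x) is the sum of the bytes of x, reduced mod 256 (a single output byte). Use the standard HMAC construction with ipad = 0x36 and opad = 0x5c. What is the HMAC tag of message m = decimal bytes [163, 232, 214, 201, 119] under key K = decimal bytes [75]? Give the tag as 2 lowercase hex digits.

0f

Key decimal bytes [75] = 4b is 1 byte ≤ B = 6; zero-pad to 6 bytes: K' = 4b 00 00 00 00 00.
K' ⊕ ipad = 7d 36 36 36 36 36.  K' ⊕ opad = 17 5c 5c 5c 5c 5c.
Inner input = (K'⊕ipad) ∥ m = 7d 36 36 36 36 36 ∥ a3 e8 d6 c9 77.
Inner hash: sum = 125+54+54+54+54+54+163+232+214+201+119 = 1324; mod 256 = 44 → 2c.
Outer input = (K'⊕opad) ∥ inner = 17 5c 5c 5c 5c 5c ∥ 2c.
Outer hash (tag): sum = 23+92+92+92+92+92+44 = 527; mod 256 = 15 → 0f.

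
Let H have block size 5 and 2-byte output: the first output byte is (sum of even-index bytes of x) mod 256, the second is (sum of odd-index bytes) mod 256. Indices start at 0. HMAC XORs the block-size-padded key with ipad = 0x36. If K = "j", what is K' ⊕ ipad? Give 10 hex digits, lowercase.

5c36363636

Key "j" = 6a is 1 byte ≤ B = 5; zero-pad to 5 bytes: K' = 6a 00 00 00 00.
XOR each byte with 0x36: 6a⊕36=5c, 00⊕36=36, 00⊕36=36, 00⊕36=36, 00⊕36=36.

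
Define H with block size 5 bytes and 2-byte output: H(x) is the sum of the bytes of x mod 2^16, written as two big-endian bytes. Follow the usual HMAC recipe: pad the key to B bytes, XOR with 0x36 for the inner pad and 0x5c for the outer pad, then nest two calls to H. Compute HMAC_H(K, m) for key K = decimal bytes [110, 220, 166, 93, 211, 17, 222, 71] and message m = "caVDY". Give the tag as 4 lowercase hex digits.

Key decimal bytes [110, 220, 166, 93, 211, 17, 222, 71] = 6e dc a6 5d d3 11 de 47 is 8 bytes > B = 5, so hash it first: H(key) = 04 56, then zero-pad to 5 bytes: K' = 04 56 00 00 00.
K' ⊕ ipad = 32 60 36 36 36.  K' ⊕ opad = 58 0a 5c 5c 5c.
Inner input = (K'⊕ipad) ∥ m = 32 60 36 36 36 ∥ 63 61 56 44 59.
Inner hash: sum = 50+96+54+54+54+99+97+86+68+89 = 747 → 02 eb.
Outer input = (K'⊕opad) ∥ inner = 58 0a 5c 5c 5c ∥ 02 eb.
Outer hash (tag): sum = 88+10+92+92+92+2+235 = 611 → 02 63.

0263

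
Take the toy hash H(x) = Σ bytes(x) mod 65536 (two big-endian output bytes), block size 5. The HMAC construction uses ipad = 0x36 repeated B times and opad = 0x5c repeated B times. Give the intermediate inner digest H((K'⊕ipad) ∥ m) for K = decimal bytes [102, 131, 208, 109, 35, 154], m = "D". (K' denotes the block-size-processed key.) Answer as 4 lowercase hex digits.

Key decimal bytes [102, 131, 208, 109, 35, 154] = 66 83 d0 6d 23 9a is 6 bytes > B = 5, so hash it first: H(key) = 02 e3, then zero-pad to 5 bytes: K' = 02 e3 00 00 00.
K' ⊕ ipad = 34 d5 36 36 36.
Inner input = 34 d5 36 36 36 ∥ 44.
Inner hash: sum = 52+213+54+54+54+68 = 495 → 01 ef.

01ef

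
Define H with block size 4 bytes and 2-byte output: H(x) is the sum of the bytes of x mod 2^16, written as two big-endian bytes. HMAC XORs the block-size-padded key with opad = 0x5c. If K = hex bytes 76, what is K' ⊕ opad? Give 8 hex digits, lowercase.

2a5c5c5c

Key hex bytes 76 is 1 byte ≤ B = 4; zero-pad to 4 bytes: K' = 76 00 00 00.
XOR each byte with 0x5c: 76⊕5c=2a, 00⊕5c=5c, 00⊕5c=5c, 00⊕5c=5c.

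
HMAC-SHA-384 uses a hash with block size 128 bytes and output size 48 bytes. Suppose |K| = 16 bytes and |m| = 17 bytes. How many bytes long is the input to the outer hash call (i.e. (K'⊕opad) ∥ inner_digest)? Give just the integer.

Key is 16 ≤ 128 bytes, zero-padded: |K'| = 128.
Outer input = (K'⊕opad) ∥ H(inner) → 128 + 48 = 176 bytes.

176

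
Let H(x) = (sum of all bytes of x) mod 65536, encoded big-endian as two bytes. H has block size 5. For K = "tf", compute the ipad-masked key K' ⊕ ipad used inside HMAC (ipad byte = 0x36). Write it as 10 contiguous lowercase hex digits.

4250363636

Key "tf" = 74 66 is 2 bytes ≤ B = 5; zero-pad to 5 bytes: K' = 74 66 00 00 00.
XOR each byte with 0x36: 74⊕36=42, 66⊕36=50, 00⊕36=36, 00⊕36=36, 00⊕36=36.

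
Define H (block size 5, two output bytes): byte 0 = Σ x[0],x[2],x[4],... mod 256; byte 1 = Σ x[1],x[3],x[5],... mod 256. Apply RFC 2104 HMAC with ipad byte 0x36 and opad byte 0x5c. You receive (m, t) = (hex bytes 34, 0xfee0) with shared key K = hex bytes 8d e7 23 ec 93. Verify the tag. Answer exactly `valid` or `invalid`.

valid

Key hex bytes 8d e7 23 ec 93 is exactly B = 5 bytes: K' = 8d e7 23 ec 93.
K' ⊕ ipad = bb d1 15 da a5; K' ⊕ opad = d1 bb 7f b0 cf.
Inner hash: even-index sum = 373 mod 256 = 117; odd-index sum = 479 mod 256 = 223 → 75 df.
Outer hash (recomputed tag): even-index sum = 766 mod 256 = 254; odd-index sum = 480 mod 256 = 224 → fe e0.
Recomputed tag = fee0; claimed = fee0 → match.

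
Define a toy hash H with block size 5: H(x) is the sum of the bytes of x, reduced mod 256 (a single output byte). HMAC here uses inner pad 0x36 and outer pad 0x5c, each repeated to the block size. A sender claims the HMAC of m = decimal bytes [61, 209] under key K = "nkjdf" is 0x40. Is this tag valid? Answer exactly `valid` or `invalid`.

Key "nkjdf" = 6e 6b 6a 64 66 is exactly B = 5 bytes: K' = 6e 6b 6a 64 66.
K' ⊕ ipad = 58 5d 5c 52 50; K' ⊕ opad = 32 37 36 38 3a.
Inner hash: sum = 88+93+92+82+80+61+209 = 705; mod 256 = 193 → c1.
Outer hash (recomputed tag): sum = 50+55+54+56+58+193 = 466; mod 256 = 210 → d2.
Recomputed tag = d2; claimed = 40 → mismatch.

invalid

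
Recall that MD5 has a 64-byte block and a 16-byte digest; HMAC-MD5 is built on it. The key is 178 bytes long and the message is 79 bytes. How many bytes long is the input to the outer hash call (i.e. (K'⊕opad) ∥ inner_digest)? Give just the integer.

80

Key is 178 > 64 bytes, so it is hashed to 16 bytes then zero-padded to 64: |K'| = 64.
Outer input = (K'⊕opad) ∥ H(inner) → 64 + 16 = 80 bytes.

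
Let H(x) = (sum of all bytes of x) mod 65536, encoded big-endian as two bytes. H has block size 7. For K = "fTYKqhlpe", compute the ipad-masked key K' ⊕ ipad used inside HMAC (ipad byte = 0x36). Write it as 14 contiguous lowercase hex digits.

354e3636363636

Key "fTYKqhlpe" = 66 54 59 4b 71 68 6c 70 65 is 9 bytes > B = 7, so hash it first: H(key) = 03 78, then zero-pad to 7 bytes: K' = 03 78 00 00 00 00 00.
XOR each byte with 0x36: 03⊕36=35, 78⊕36=4e, 00⊕36=36, 00⊕36=36, 00⊕36=36, 00⊕36=36, 00⊕36=36.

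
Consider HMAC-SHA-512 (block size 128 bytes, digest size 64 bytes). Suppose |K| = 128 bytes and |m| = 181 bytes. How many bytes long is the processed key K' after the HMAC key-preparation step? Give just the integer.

128

Key is 128 ≤ 128 bytes, zero-padded: |K'| = 128.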